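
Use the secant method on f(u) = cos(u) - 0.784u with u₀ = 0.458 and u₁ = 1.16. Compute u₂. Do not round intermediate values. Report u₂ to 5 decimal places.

f(u_0) = 0.537867, f(u_1) = -0.510100
u_2 = 1.160000 - (-0.510100)·(1.160000 - 0.458000)/(-0.510100 - (0.537867)) = 0.818300; f(u_2) = 0.041916

0.81830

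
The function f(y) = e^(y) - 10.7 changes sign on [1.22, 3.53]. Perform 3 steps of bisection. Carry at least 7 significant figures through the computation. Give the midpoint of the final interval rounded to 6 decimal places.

2.230625

f(1.220000) = -7.312812, f(3.530000) = 23.423968 (opposite signs)
step 1: m = 2.375000, f(m) = 0.051013 > 0 → root in [1.220000, 2.375000]
step 2: m = 1.797500, f(m) = -4.665458 < 0 → root in [1.797500, 2.375000]
step 3: m = 2.086250, f(m) = -2.645346 < 0 → root in [2.086250, 2.375000]
Midpoint of [2.086250, 2.375000] = 2.230625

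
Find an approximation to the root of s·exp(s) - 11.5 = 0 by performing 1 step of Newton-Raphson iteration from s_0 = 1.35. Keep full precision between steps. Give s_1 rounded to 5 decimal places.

f'(s) = (s + 1)·exp(s)
s_0 = 1.350000: f = -6.292476, f' = 9.064950 → s_1 = 1.350000 - (-6.292476)/(9.064950) = 2.044154

2.04415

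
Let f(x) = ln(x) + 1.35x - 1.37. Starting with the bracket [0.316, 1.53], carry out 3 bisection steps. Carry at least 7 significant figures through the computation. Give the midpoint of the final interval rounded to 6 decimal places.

0.998875

f(0.316000) = -2.095413, f(1.530000) = 1.120768 (opposite signs)
step 1: m = 0.923000, f(m) = -0.204076 < 0 → root in [0.923000, 1.530000]
step 2: m = 1.226500, f(m) = 0.489940 > 0 → root in [0.923000, 1.226500]
step 3: m = 1.074750, f(m) = 0.153001 > 0 → root in [0.923000, 1.074750]
Midpoint of [0.923000, 1.074750] = 0.998875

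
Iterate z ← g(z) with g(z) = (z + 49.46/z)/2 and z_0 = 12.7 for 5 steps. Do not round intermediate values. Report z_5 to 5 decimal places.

7.03278

z_1 = g(12.700000) = 8.297244
z_2 = g(8.297244) = 7.129130
z_3 = g(7.129130) = 7.033431
z_4 = g(7.033431) = 7.032780
z_5 = g(7.032780) = 7.032780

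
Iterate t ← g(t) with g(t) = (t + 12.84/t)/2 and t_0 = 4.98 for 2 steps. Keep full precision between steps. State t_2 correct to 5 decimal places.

3.58837

t_1 = g(4.980000) = 3.779157
t_2 = g(3.779157) = 3.588370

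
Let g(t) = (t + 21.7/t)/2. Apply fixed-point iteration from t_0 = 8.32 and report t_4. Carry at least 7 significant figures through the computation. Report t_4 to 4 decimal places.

t_1 = g(8.320000) = 5.464087
t_2 = g(5.464087) = 4.717737
t_3 = g(4.717737) = 4.658700
t_4 = g(4.658700) = 4.658326

4.6583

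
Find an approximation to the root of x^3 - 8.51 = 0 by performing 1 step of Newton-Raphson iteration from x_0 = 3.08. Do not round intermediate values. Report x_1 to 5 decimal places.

2.35236

Newton update: x ← x − f(x)/f'(x).
f'(x) = 3x^2
x_0 = 3.080000: f = 20.708112, f' = 28.459200 → x_1 = 3.080000 - (20.708112)/(28.459200) = 2.352358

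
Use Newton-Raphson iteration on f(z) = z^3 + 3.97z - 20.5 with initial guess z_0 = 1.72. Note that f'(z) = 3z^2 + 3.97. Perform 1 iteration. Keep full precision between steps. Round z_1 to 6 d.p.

2.388199

Newton update: z ← z − f(z)/f'(z).
z_0 = 1.720000: f = -8.583152, f' = 12.845200 → z_1 = 1.720000 - (-8.583152)/(12.845200) = 2.388199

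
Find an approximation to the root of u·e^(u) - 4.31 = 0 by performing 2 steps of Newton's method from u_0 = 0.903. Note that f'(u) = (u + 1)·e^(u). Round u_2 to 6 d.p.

u_0 = 0.903000: f = -2.082305, f' = 4.694688 → u_1 = 0.903000 - (-2.082305)/(4.694688) = 1.346545
u_1 = 1.346545: f = 0.866282, f' = 9.020403 → u_2 = 1.346545 - (0.866282)/(9.020403) = 1.250509

1.250509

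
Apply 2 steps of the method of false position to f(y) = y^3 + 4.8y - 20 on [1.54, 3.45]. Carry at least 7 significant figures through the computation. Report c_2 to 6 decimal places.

2.052391

False-position update: c = (a·f(b) − b·f(a))/(f(b) − f(a)); replace the endpoint whose sign matches f(c).
f(1.540000) = -8.955736, f(3.450000) = 37.623625
step 1: c = 1.907233, f(c) = -3.907657 < 0 → new bracket [1.907233, 3.450000]
step 2: c = 2.052391, f(c) = -1.503223 < 0 → new bracket [2.052391, 3.450000]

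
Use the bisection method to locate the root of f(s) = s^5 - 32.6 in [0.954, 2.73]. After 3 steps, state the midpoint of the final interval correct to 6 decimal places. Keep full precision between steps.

1.953000

f(0.954000) = -31.809791, f(2.730000) = 119.039811 (opposite signs)
step 1: m = 1.842000, f(m) = -11.394519 < 0 → root in [1.842000, 2.730000]
step 2: m = 2.286000, f(m) = 29.828246 > 0 → root in [1.842000, 2.286000]
step 3: m = 2.064000, f(m) = 4.858335 > 0 → root in [1.842000, 2.064000]
Midpoint of [1.842000, 2.064000] = 1.953000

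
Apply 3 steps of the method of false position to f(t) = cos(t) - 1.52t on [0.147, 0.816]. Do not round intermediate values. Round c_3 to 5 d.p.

f(0.147000) = 0.765775, f(0.816000) = -0.555180
step 1: c = 0.534828, f(c) = 0.047417 > 0 → new bracket [0.534828, 0.816000]
step 2: c = 0.556953, f(c) = 0.002301 > 0 → new bracket [0.556953, 0.816000]
step 3: c = 0.558022, f(c) = 0.000110 > 0 → new bracket [0.558022, 0.816000]

0.55802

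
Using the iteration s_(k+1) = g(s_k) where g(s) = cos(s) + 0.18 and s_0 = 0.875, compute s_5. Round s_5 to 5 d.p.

0.83704

s_1 = g(0.875000) = 0.820997
s_2 = g(0.820997) = 0.861492
s_3 = g(0.861492) = 0.831306
s_4 = g(0.831306) = 0.853911
s_5 = g(0.853911) = 0.837040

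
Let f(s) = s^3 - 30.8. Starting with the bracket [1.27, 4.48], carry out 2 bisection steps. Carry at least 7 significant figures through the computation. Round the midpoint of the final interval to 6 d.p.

3.276250

f(1.270000) = -28.751617, f(4.480000) = 59.115392 (opposite signs)
step 1: m = 2.875000, f(m) = -7.036328 < 0 → root in [2.875000, 4.480000]
step 2: m = 3.677500, f(m) = 18.934533 > 0 → root in [2.875000, 3.677500]
Midpoint of [2.875000, 3.677500] = 3.276250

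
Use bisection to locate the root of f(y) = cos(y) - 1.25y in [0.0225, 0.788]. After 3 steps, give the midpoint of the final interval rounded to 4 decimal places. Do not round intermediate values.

f(0.022500) = 0.971622, f(0.788000) = -0.279735 (opposite signs)
step 1: m = 0.405250, f(m) = 0.412441 > 0 → root in [0.405250, 0.788000]
step 2: m = 0.596625, f(m) = 0.081455 > 0 → root in [0.596625, 0.788000]
step 3: m = 0.692312, f(m) = -0.095619 < 0 → root in [0.596625, 0.692312]
Midpoint of [0.596625, 0.692312] = 0.644469

0.6445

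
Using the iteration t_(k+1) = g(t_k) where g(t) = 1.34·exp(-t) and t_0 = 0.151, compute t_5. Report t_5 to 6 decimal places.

0.767561

t_1 = g(0.151000) = 1.152196
t_2 = g(1.152196) = 0.423363
t_3 = g(0.423363) = 0.877487
t_4 = g(0.877487) = 0.557208
t_5 = g(0.557208) = 0.767561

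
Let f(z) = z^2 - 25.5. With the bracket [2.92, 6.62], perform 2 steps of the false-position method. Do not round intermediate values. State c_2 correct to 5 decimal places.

False-position update: c = (a·f(b) − b·f(a))/(f(b) − f(a)); replace the endpoint whose sign matches f(c).
f(2.920000) = -16.973600, f(6.620000) = 18.324400
step 1: c = 4.699203, f(c) = -3.417488 < 0 → new bracket [4.699203, 6.620000]
step 2: c = 5.001123, f(c) = -0.488771 < 0 → new bracket [5.001123, 6.620000]

5.00112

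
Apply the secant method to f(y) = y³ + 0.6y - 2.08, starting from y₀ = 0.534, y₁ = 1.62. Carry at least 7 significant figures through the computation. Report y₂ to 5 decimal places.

Secant update: y_(k+1) = y_k − f(y_k)·(y_k − y_(k-1))/(f(y_k) − f(y_(k-1))).
f(y_0) = -1.607327, f(y_1) = 3.143528
y_2 = 1.620000 - (3.143528)·(1.620000 - 0.534000)/(3.143528 - (-1.607327)) = 0.901420; f(y_2) = -0.806693

0.90142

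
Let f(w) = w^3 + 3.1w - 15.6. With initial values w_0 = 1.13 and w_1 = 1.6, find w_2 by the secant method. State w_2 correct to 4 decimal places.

f(w_0) = -10.654103, f(w_1) = -6.544000
w_2 = 1.600000 - (-6.544000)·(1.600000 - 1.130000)/(-6.544000 - (-10.654103)) = 2.348322; f(w_2) = 4.629890

2.3483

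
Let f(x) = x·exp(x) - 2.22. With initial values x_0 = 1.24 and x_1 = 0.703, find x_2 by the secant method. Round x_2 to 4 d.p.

0.8530

f(x_0) = 2.064961, f(x_1) = -0.800078
x_2 = 0.703000 - (-0.800078)·(0.703000 - 1.240000)/(-0.800078 - (2.064961)) = 0.852960; f(x_2) = -0.218458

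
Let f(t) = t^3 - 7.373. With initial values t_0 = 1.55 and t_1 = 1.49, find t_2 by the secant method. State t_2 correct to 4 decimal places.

f(t_0) = -3.649125, f(t_1) = -4.065051
t_2 = 1.490000 - (-4.065051)·(1.490000 - 1.550000)/(-4.065051 - (-3.649125)) = 2.076410; f(t_2) = 1.579394

2.0764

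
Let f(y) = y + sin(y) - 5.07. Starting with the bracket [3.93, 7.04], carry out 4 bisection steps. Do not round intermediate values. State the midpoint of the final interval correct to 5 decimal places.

5.58219

f(3.930000) = -1.849231, f(7.040000) = 2.656609 (opposite signs)
step 1: m = 5.485000, f(m) = -0.301091 < 0 → root in [5.485000, 7.040000]
step 2: m = 6.262500, f(m) = 1.171816 > 0 → root in [5.485000, 6.262500]
step 3: m = 5.873750, f(m) = 0.405659 > 0 → root in [5.485000, 5.873750]
step 4: m = 5.679375, f(m) = 0.041592 > 0 → root in [5.485000, 5.679375]
Midpoint of [5.485000, 5.679375] = 5.582187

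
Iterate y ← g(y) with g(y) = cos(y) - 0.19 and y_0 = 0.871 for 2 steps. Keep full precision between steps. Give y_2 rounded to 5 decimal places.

0.70867

y_1 = g(0.871000) = 0.454062
y_2 = g(0.454062) = 0.708673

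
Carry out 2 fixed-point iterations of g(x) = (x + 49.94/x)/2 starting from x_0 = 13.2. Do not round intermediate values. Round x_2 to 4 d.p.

x_1 = g(13.200000) = 8.491667
x_2 = g(8.491667) = 7.186363

7.1864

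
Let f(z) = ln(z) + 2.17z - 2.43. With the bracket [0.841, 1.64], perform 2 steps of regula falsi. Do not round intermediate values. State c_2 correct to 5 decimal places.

False-position update: c = (a·f(b) − b·f(a))/(f(b) − f(a)); replace the endpoint whose sign matches f(c).
f(0.841000) = -0.778194, f(1.640000) = 1.623496
step 1: c = 1.099891, f(c) = 0.051976 > 0 → new bracket [0.841000, 1.099891]
step 2: c = 1.083683, f(c) = 0.001956 > 0 → new bracket [0.841000, 1.083683]

1.08368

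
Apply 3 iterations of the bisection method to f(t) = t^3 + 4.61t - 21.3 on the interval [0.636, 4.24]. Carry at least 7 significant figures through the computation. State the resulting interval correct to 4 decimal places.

f(0.636000) = -18.110781, f(4.240000) = 74.471424 (opposite signs)
step 1: m = 2.438000, f(m) = 4.430272 > 0 → root in [0.636000, 2.438000]
step 2: m = 1.537000, f(m) = -10.583469 < 0 → root in [1.537000, 2.438000]
step 3: m = 1.987500, f(m) = -4.286689 < 0 → root in [1.987500, 2.438000]

[1.9875, 2.4380]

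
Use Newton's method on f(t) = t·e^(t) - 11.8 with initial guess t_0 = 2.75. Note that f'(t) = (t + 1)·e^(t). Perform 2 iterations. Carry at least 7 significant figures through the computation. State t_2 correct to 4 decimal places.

t_0 = 2.750000: f = 31.217238, f' = 58.659870 → t_1 = 2.750000 - (31.217238)/(58.659870) = 2.217826
t_1 = 2.217826: f = 8.575922, f' = 29.563261 → t_2 = 2.217826 - (8.575922)/(29.563261) = 1.927739

1.9277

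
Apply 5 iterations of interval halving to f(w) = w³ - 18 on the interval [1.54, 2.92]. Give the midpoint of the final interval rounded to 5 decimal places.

2.63969

f(1.540000) = -14.347736, f(2.920000) = 6.897088 (opposite signs)
step 1: m = 2.230000, f(m) = -6.910433 < 0 → root in [2.230000, 2.920000]
step 2: m = 2.575000, f(m) = -0.926141 < 0 → root in [2.575000, 2.920000]
step 3: m = 2.747500, f(m) = 2.740208 > 0 → root in [2.575000, 2.747500]
step 4: m = 2.661250, f(m) = 0.847642 > 0 → root in [2.575000, 2.661250]
step 5: m = 2.618125, f(m) = -0.053857 < 0 → root in [2.618125, 2.661250]
Midpoint of [2.618125, 2.661250] = 2.639687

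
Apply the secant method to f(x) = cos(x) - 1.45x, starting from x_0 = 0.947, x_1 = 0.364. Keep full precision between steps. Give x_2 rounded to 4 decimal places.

f(x_0) = -0.789029, f(x_1) = 0.406680
x_2 = 0.364000 - (0.406680)·(0.364000 - 0.947000)/(0.406680 - (-0.789029)) = 0.562288; f(x_2) = 0.030720

0.5623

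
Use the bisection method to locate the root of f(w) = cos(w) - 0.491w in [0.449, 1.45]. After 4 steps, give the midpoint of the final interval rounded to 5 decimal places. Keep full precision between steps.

1.04334

f(0.449000) = 0.680423, f(1.450000) = -0.591447 (opposite signs)
step 1: m = 0.949500, f(m) = 0.115885 > 0 → root in [0.949500, 1.450000]
step 2: m = 1.199750, f(m) = -0.226486 < 0 → root in [0.949500, 1.199750]
step 3: m = 1.074625, f(m) = -0.051579 < 0 → root in [0.949500, 1.074625]
step 4: m = 1.012062, f(m) = 0.033190 > 0 → root in [1.012062, 1.074625]
Midpoint of [1.012062, 1.074625] = 1.043344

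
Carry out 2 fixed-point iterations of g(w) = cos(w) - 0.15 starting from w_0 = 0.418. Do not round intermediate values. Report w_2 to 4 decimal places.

0.5721

w_1 = g(0.418000) = 0.763903
w_2 = g(0.763903) = 0.572142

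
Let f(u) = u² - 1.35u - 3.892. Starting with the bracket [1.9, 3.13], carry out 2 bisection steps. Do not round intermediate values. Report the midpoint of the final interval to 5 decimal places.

f(1.900000) = -2.847000, f(3.130000) = 1.679400 (opposite signs)
step 1: m = 2.515000, f(m) = -0.962025 < 0 → root in [2.515000, 3.130000]
step 2: m = 2.822500, f(m) = 0.264131 > 0 → root in [2.515000, 2.822500]
Midpoint of [2.515000, 2.822500] = 2.668750

2.66875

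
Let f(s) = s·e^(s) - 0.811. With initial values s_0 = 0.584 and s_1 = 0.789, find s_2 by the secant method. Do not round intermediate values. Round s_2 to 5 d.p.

0.51377

f(s_0) = 0.236227, f(s_1) = 0.925742
s_2 = 0.789000 - (0.925742)·(0.789000 - 0.584000)/(0.925742 - (0.236227)) = 0.513767; f(s_2) = 0.047801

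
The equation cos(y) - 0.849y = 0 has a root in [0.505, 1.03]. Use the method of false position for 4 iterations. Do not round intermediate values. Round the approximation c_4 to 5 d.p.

False-position update: c = (a·f(b) − b·f(a))/(f(b) − f(a)); replace the endpoint whose sign matches f(c).
f(0.505000) = 0.446429, f(1.030000) = -0.359651
step 1: c = 0.795759, f(c) = 0.024143 > 0 → new bracket [0.795759, 1.030000]
step 2: c = 0.810494, f(c) = 0.001031 > 0 → new bracket [0.810494, 1.030000]
step 3: c = 0.811122, f(c) = 0.000043 > 0 → new bracket [0.811122, 1.030000]
step 4: c = 0.811148, f(c) = 0.000002 > 0 → new bracket [0.811148, 1.030000]

0.81115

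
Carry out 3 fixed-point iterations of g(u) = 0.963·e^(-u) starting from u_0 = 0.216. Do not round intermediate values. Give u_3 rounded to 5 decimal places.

0.61820

u_1 = g(0.216000) = 0.775923
u_2 = g(0.775923) = 0.443248
u_3 = g(0.443248) = 0.618196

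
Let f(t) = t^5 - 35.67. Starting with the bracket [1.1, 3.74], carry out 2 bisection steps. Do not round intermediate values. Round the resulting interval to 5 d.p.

f(1.100000) = -34.059490, f(3.740000) = 696.072047 (opposite signs)
step 1: m = 2.420000, f(m) = 47.329759 > 0 → root in [1.100000, 2.420000]
step 2: m = 1.760000, f(m) = -18.782579 < 0 → root in [1.760000, 2.420000]

[1.76000, 2.42000]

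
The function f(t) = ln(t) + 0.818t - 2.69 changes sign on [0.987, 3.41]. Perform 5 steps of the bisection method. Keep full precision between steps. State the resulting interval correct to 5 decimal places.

[2.27422, 2.34994]

f(0.987000) = -1.895719, f(3.410000) = 1.326092 (opposite signs)
step 1: m = 2.198500, f(m) = -0.103852 < 0 → root in [2.198500, 3.410000]
step 2: m = 2.804250, f(m) = 0.635013 > 0 → root in [2.198500, 2.804250]
step 3: m = 2.501375, f(m) = 0.272965 > 0 → root in [2.198500, 2.501375]
step 4: m = 2.349938, f(m) = 0.086638 > 0 → root in [2.198500, 2.349938]
step 5: m = 2.274219, f(m) = -0.008052 < 0 → root in [2.274219, 2.349938]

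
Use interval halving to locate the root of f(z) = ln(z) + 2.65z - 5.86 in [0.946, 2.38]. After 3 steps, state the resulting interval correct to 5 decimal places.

f(0.946000) = -3.408613, f(2.380000) = 1.314100 (opposite signs)
step 1: m = 1.663000, f(m) = -0.944427 < 0 → root in [1.663000, 2.380000]
step 2: m = 2.021500, f(m) = 0.200815 > 0 → root in [1.663000, 2.021500]
step 3: m = 1.842250, f(m) = -0.367050 < 0 → root in [1.842250, 2.021500]

[1.84225, 2.02150]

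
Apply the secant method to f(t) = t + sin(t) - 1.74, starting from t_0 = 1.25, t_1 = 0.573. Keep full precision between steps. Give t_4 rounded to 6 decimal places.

0.935236

Secant update: t_(k+1) = t_k − f(t_k)·(t_k − t_(k-1))/(f(t_k) − f(t_(k-1))).
f(t_0) = 0.458985, f(t_1) = -0.624845
t_2 = 0.573000 - (-0.624845)·(0.573000 - 1.250000)/(-0.624845 - (0.458985)) = 0.963301; f(t_2) = 0.044382
t_3 = 0.963301 - (0.044382)·(0.963301 - 0.573000)/(0.044382 - (-0.624845)) = 0.937417; f(t_3) = 0.003449
t_4 = 0.937417 - (0.003449)·(0.937417 - 0.963301)/(0.003449 - (0.044382)) = 0.935236; f(t_4) = -0.000025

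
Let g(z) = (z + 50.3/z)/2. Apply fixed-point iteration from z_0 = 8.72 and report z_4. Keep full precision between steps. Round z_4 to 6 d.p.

z_1 = g(8.720000) = 7.244174
z_2 = g(7.244174) = 7.093842
z_3 = g(7.093842) = 7.092249
z_4 = g(7.092249) = 7.092249

7.092249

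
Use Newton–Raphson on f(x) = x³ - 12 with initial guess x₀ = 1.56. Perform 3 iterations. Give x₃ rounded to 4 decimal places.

f'(x) = 3x²
x_0 = 1.560000: f = -8.203584, f' = 7.300800 → x_1 = 1.560000 - (-8.203584)/(7.300800) = 2.683655
x_1 = 2.683655: f = 7.327705, f' = 21.606020 → x_2 = 2.683655 - (7.327705)/(21.606020) = 2.344504
x_2 = 2.344504: f = 0.887040, f' = 16.490103 → x_3 = 2.344504 - (0.887040)/(16.490103) = 2.290712

2.2907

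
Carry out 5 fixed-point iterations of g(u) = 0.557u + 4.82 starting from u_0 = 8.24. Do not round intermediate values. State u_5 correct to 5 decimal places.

u_1 = g(8.240000) = 9.409680
u_2 = g(9.409680) = 10.061192
u_3 = g(10.061192) = 10.424084
u_4 = g(10.424084) = 10.626215
u_5 = g(10.626215) = 10.738802

10.73880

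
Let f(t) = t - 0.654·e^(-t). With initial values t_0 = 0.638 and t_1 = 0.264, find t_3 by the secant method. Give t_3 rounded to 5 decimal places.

0.42693

f(t_0) = 0.292460, f(t_1) = -0.238255
t_2 = 0.264000 - (-0.238255)·(0.264000 - 0.638000)/(-0.238255 - (0.292460)) = 0.431900; f(t_2) = 0.007275
t_3 = 0.431900 - (0.007275)·(0.431900 - 0.264000)/(0.007275 - (-0.238255)) = 0.426925; f(t_3) = 0.000182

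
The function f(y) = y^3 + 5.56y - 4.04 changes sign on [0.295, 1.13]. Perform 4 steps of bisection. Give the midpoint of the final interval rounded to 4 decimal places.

f(0.295000) = -2.374128, f(1.130000) = 3.685697 (opposite signs)
step 1: m = 0.712500, f(m) = 0.283205 > 0 → root in [0.295000, 0.712500]
step 2: m = 0.503750, f(m) = -1.111316 < 0 → root in [0.503750, 0.712500]
step 3: m = 0.608125, f(m) = -0.433931 < 0 → root in [0.608125, 0.712500]
step 4: m = 0.660312, f(m) = -0.080758 < 0 → root in [0.660312, 0.712500]
Midpoint of [0.660312, 0.712500] = 0.686406

0.6864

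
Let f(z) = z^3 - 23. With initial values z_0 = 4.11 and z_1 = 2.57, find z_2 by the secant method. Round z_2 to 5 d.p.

2.74691

f(z_0) = 46.426531, f(z_1) = -6.025407
z_2 = 2.570000 - (-6.025407)·(2.570000 - 4.110000)/(-6.025407 - (46.426531)) = 2.746907; f(z_2) = -2.273213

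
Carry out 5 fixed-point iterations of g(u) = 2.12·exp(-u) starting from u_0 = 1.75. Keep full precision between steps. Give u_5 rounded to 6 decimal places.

u_1 = g(1.750000) = 0.368401
u_2 = g(0.368401) = 1.466701
u_3 = g(1.466701) = 0.489053
u_4 = g(0.489053) = 1.299998
u_5 = g(1.299998) = 0.577768

0.577768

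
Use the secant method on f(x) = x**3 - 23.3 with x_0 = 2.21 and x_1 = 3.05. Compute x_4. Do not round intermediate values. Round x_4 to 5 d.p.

Secant update: x_(k+1) = x_k − f(x_k)·(x_k − x_(k-1))/(f(x_k) − f(x_(k-1))).
f(x_0) = -12.506139, f(x_1) = 5.072625
x_2 = 3.050000 - (5.072625)·(3.050000 - 2.210000)/(5.072625 - (-12.506139)) = 2.807605; f(x_2) = -1.168645
x_3 = 2.807605 - (-1.168645)·(2.807605 - 3.050000)/(-1.168645 - (5.072625)) = 2.852992; f(x_3) = -0.077887
x_4 = 2.852992 - (-0.077887)·(2.852992 - 2.807605)/(-0.077887 - (-1.168645)) = 2.856233; f(x_4) = 0.001342

2.85623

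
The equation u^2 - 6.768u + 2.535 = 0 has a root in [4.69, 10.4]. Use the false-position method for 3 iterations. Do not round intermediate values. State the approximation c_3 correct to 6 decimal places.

6.220957

f(4.690000) = -7.210820, f(10.400000) = 40.307800
step 1: c = 5.556477, f(c) = -4.196801 < 0 → new bracket [5.556477, 10.400000]
step 2: c = 6.013223, f(c) = -2.003643 < 0 → new bracket [6.013223, 10.400000]
step 3: c = 6.220957, f(c) = -0.868130 < 0 → new bracket [6.220957, 10.400000]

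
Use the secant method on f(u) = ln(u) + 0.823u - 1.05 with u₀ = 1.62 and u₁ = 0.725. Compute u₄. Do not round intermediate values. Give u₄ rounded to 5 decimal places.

f(u_0) = 0.765686, f(u_1) = -0.774909
u_2 = 0.725000 - (-0.774909)·(0.725000 - 1.620000)/(-0.774909 - (0.765686)) = 1.175179; f(u_2) = 0.078593
u_3 = 1.175179 - (0.078593)·(1.175179 - 0.725000)/(0.078593 - (-0.774909)) = 1.133725; f(u_3) = 0.008565
u_4 = 1.133725 - (0.008565)·(1.133725 - 1.175179)/(0.008565 - (0.078593)) = 1.128655; f(u_4) = -0.000090

1.12866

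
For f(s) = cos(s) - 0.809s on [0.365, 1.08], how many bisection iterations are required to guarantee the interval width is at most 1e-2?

7

Initial width b − a = 1.08 − 0.365 = 0.715000.
After n steps the width is (b−a)/2^n; need (b−a)/2^n ≤ 1e-2.
So n ≥ log₂(0.715000/1e-2) = log₂(71.5000) ≈ 6.1599.
Hence n = 7.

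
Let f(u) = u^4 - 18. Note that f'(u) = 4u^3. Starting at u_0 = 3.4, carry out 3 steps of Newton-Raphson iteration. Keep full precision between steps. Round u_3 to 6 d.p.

u_0 = 3.400000: f = 115.633600, f' = 157.216000 → u_1 = 3.400000 - (115.633600)/(157.216000) = 2.664492
u_1 = 2.664492: f = 32.403163, f' = 75.666446 → u_2 = 2.664492 - (32.403163)/(75.666446) = 2.236255
u_2 = 2.236255: f = 7.008377, f' = 44.732599 → u_3 = 2.236255 - (7.008377)/(44.732599) = 2.079583

2.079583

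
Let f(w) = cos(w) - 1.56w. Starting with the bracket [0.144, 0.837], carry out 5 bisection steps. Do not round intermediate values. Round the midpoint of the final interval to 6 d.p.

0.544641

f(0.144000) = 0.765010, f(0.837000) = -0.636026 (opposite signs)
step 1: m = 0.490500, f(m) = 0.116917 > 0 → root in [0.490500, 0.837000]
step 2: m = 0.663750, f(m) = -0.247763 < 0 → root in [0.490500, 0.663750]
step 3: m = 0.577125, f(m) = -0.062280 < 0 → root in [0.490500, 0.577125]
step 4: m = 0.533813, f(m) = 0.028126 > 0 → root in [0.533813, 0.577125]
step 5: m = 0.555469, f(m) = -0.016878 < 0 → root in [0.533813, 0.555469]
Midpoint of [0.533813, 0.555469] = 0.544641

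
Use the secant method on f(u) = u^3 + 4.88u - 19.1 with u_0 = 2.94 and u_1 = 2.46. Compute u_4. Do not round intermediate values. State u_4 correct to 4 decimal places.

Secant update: u_(k+1) = u_k − f(u_k)·(u_k − u_(k-1))/(f(u_k) − f(u_(k-1))).
f(u_0) = 20.659384, f(u_1) = 7.791736
u_2 = 2.460000 - (7.791736)·(2.460000 - 2.940000)/(7.791736 - (20.659384)) = 2.169346; f(u_2) = 1.695486
u_3 = 2.169346 - (1.695486)·(2.169346 - 2.460000)/(1.695486 - (7.791736)) = 2.088509; f(u_3) = 0.201737
u_4 = 2.088509 - (0.201737)·(2.088509 - 2.169346)/(0.201737 - (1.695486)) = 2.077592; f(u_4) = 0.006346

2.0776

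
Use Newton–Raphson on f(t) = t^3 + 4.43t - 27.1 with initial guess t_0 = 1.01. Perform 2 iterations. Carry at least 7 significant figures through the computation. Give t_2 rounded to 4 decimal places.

Newton update: t ← t − f(t)/f'(t).
f'(t) = 3t^2 + 4.43
t_0 = 1.010000: f = -21.595399, f' = 7.490300 → t_1 = 1.010000 - (-21.595399)/(7.490300) = 3.893115
t_1 = 3.893115: f = 49.151909, f' = 49.899042 → t_2 = 3.893115 - (49.151909)/(49.899042) = 2.908088

2.9081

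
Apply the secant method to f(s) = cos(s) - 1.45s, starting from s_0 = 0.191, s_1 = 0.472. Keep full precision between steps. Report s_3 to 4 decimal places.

f(s_0) = 0.704865, f(s_1) = 0.206261
s_2 = 0.472000 - (0.206261)·(0.472000 - 0.191000)/(0.206261 - (0.704865)) = 0.588243; f(s_2) = -0.021036
s_3 = 0.588243 - (-0.021036)·(0.588243 - 0.472000)/(-0.021036 - (0.206261)) = 0.577485; f(s_3) = 0.000485

0.5775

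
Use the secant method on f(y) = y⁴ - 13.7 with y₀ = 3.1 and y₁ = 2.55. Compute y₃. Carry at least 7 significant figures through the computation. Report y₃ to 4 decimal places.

2.0308

f(y_0) = 78.652100, f(y_1) = 28.582506
y_2 = 2.550000 - (28.582506)·(2.550000 - 3.100000)/(28.582506 - (78.652100)) = 2.236029; f(y_2) = 11.298277
y_3 = 2.236029 - (11.298277)·(2.236029 - 2.550000)/(11.298277 - (28.582506)) = 2.030795; f(y_3) = 3.308421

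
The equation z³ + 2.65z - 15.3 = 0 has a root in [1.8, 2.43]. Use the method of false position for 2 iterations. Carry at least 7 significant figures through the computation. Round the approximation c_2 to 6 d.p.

2.125180

f(1.800000) = -4.698000, f(2.430000) = 5.488407
step 1: c = 2.090558, f(c) = -0.623381 < 0 → new bracket [2.090558, 2.430000]
step 2: c = 2.125180, f(c) = -0.070136 < 0 → new bracket [2.125180, 2.430000]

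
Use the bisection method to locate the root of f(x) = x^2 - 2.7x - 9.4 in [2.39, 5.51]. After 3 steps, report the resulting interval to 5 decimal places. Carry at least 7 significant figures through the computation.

[4.34000, 4.73000]

f(2.390000) = -10.140900, f(5.510000) = 6.083100 (opposite signs)
step 1: m = 3.950000, f(m) = -4.462500 < 0 → root in [3.950000, 5.510000]
step 2: m = 4.730000, f(m) = 0.201900 > 0 → root in [3.950000, 4.730000]
step 3: m = 4.340000, f(m) = -2.282400 < 0 → root in [4.340000, 4.730000]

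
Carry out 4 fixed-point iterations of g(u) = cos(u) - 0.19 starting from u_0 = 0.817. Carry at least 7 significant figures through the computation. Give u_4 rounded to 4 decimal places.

0.6459

u_1 = g(0.817000) = 0.494412
u_2 = g(0.494412) = 0.690248
u_3 = g(0.690248) = 0.581088
u_4 = g(0.581088) = 0.645866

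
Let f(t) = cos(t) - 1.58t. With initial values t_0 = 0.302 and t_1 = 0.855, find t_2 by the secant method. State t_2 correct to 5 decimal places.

0.52729

f(t_0) = 0.477584, f(t_1) = -0.694681
t_2 = 0.855000 - (-0.694681)·(0.855000 - 0.302000)/(-0.694681 - (0.477584)) = 0.527294; f(t_2) = 0.031048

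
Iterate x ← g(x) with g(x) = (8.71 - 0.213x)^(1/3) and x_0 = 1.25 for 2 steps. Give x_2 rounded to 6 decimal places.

2.022762

x_1 = g(1.250000) = 2.036316
x_2 = g(2.036316) = 2.022762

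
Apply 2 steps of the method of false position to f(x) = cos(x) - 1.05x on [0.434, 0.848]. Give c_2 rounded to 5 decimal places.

False-position update: c = (a·f(b) − b·f(a))/(f(b) − f(a)); replace the endpoint whose sign matches f(c).
f(0.434000) = 0.451591, f(0.848000) = -0.228916
step 1: c = 0.708735, f(c) = 0.015015 > 0 → new bracket [0.708735, 0.848000]
step 2: c = 0.717307, f(c) = 0.000407 > 0 → new bracket [0.717307, 0.848000]

0.71731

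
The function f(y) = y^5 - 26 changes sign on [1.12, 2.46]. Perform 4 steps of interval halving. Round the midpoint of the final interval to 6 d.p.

f(1.120000) = -24.237658, f(2.460000) = 64.089782 (opposite signs)
step 1: m = 1.790000, f(m) = -7.623400 < 0 → root in [1.790000, 2.460000]
step 2: m = 2.125000, f(m) = 17.330597 > 0 → root in [1.790000, 2.125000]
step 3: m = 1.957500, f(m) = 2.741462 > 0 → root in [1.790000, 1.957500]
step 4: m = 1.873750, f(m) = -2.902859 < 0 → root in [1.873750, 1.957500]
Midpoint of [1.873750, 1.957500] = 1.915625

1.915625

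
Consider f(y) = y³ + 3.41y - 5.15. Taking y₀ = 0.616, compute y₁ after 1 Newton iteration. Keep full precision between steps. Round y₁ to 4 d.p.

1.2351

Newton update: y ← y − f(y)/f'(y).
f'(y) = 3y² + 3.41
y_0 = 0.616000: f = -2.815695, f' = 4.548368 → y_1 = 0.616000 - (-2.815695)/(4.548368) = 1.235056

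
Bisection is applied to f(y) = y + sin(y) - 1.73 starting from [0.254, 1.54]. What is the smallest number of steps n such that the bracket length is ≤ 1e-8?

27

Initial width b − a = 1.54 − 0.254 = 1.286000.
After n steps the width is (b−a)/2^n; need (b−a)/2^n ≤ 1e-8.
So n ≥ log₂(1.286000/1e-8) = log₂(128600000.0000) ≈ 26.9383.
Hence n = 27.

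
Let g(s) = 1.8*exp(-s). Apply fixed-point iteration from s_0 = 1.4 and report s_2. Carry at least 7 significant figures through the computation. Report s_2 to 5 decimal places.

s_1 = g(1.400000) = 0.443875
s_2 = g(0.443875) = 1.154783

1.15478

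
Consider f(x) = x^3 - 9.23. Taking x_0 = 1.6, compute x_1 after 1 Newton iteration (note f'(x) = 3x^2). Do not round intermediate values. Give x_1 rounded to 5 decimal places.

x_0 = 1.600000: f = -5.134000, f' = 7.680000 → x_1 = 1.600000 - (-5.134000)/(7.680000) = 2.268490

2.26849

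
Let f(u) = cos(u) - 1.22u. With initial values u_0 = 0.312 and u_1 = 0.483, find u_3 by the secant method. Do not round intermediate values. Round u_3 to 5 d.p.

0.65107

Secant update: u_(k+1) = u_k − f(u_k)·(u_k − u_(k-1))/(f(u_k) − f(u_(k-1))).
f(u_0) = 0.571082, f(u_1) = 0.296346
u_2 = 0.483000 - (0.296346)·(0.483000 - 0.312000)/(0.296346 - (0.571082)) = 0.667450; f(u_2) = -0.028887
u_3 = 0.667450 - (-0.028887)·(0.667450 - 0.483000)/(-0.028887 - (0.296346)) = 0.651068; f(u_3) = 0.001135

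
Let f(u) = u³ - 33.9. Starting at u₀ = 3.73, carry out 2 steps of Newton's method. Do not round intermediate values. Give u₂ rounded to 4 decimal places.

f'(u) = 3u²
u_0 = 3.730000: f = 17.995117, f' = 41.738700 → u_1 = 3.730000 - (17.995117)/(41.738700) = 3.298863
u_1 = 3.298863: f = 1.999852, f' = 32.647482 → u_2 = 3.298863 - (1.999852)/(32.647482) = 3.237607

3.2376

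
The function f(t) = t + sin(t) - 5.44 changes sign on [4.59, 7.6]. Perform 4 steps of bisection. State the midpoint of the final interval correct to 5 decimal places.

5.81281

f(4.590000) = -1.842520, f(7.600000) = 3.127920 (opposite signs)
step 1: m = 6.095000, f(m) = 0.467923 > 0 → root in [4.590000, 6.095000]
step 2: m = 5.342500, f(m) = -0.905462 < 0 → root in [5.342500, 6.095000]
step 3: m = 5.718750, f(m) = -0.256189 < 0 → root in [5.718750, 6.095000]
step 4: m = 5.906875, f(m) = 0.099384 > 0 → root in [5.718750, 5.906875]
Midpoint of [5.718750, 5.906875] = 5.812812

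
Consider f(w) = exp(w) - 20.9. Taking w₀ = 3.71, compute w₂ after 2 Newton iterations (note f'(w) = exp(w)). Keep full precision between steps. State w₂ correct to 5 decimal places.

3.05532

w_0 = 3.710000: f = 19.953807, f' = 40.853807 → w_1 = 3.710000 - (19.953807)/(40.853807) = 3.221580
w_1 = 3.221580: f = 4.167702, f' = 25.067702 → w_2 = 3.221580 - (4.167702)/(25.067702) = 3.055322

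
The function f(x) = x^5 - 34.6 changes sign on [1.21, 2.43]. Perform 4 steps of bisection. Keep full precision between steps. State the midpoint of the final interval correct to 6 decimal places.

2.010625

f(1.210000) = -32.006258, f(2.430000) = 50.128861 (opposite signs)
step 1: m = 1.820000, f(m) = -14.630971 < 0 → root in [1.820000, 2.430000]
step 2: m = 2.125000, f(m) = 8.730597 > 0 → root in [1.820000, 2.125000]
step 3: m = 1.972500, f(m) = -4.740326 < 0 → root in [1.972500, 2.125000]
step 4: m = 2.048750, f(m) = 1.494816 > 0 → root in [1.972500, 2.048750]
Midpoint of [1.972500, 2.048750] = 2.010625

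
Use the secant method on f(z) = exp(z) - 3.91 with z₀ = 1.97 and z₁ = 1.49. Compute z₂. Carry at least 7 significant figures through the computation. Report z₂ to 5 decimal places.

Secant update: z_(k+1) = z_k − f(z_k)·(z_k − z_(k-1))/(f(z_k) − f(z_(k-1))).
f(z_0) = 3.260676, f(z_1) = 0.527096
z_2 = 1.490000 - (0.527096)·(1.490000 - 1.970000)/(0.527096 - (3.260676)) = 1.397445; f(z_2) = 0.134853

1.39745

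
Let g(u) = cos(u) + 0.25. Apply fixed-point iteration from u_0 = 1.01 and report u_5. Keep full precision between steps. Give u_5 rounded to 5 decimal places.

u_1 = g(1.010000) = 0.781861
u_2 = g(0.781861) = 0.959604
u_3 = g(0.959604) = 0.823845
u_4 = g(0.823845) = 0.929405
u_5 = g(0.929405) = 0.848311

0.84831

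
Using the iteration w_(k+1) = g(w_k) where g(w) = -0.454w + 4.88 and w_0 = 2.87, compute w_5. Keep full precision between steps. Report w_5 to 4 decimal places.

3.3656

w_1 = g(2.870000) = 3.577020
w_2 = g(3.577020) = 3.256033
w_3 = g(3.256033) = 3.401761
w_4 = g(3.401761) = 3.335600
w_5 = g(3.335600) = 3.365637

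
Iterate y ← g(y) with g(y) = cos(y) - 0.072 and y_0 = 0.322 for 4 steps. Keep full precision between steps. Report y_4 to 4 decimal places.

0.6451

y_1 = g(0.322000) = 0.876604
y_2 = g(0.876604) = 0.567765
y_3 = g(0.567765) = 0.771105
y_4 = g(0.771105) = 0.645141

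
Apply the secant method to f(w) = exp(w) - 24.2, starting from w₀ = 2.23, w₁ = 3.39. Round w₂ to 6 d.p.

3.078673

f(w_0) = -14.900134, f(w_1) = 5.465952
w_2 = 3.390000 - (5.465952)·(3.390000 - 2.230000)/(5.465952 - (-14.900134)) = 3.078673; f(w_2) = -2.470443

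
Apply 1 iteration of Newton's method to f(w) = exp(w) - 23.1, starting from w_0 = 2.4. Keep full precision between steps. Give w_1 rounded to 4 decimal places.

Newton update: w ← w − f(w)/f'(w).
f'(w) = exp(w)
w_0 = 2.400000: f = -12.076824, f' = 11.023176 → w_1 = 2.400000 - (-12.076824)/(11.023176) = 3.495585

3.4956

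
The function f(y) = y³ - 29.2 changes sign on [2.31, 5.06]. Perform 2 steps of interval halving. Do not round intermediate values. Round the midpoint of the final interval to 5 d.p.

3.34125

f(2.310000) = -16.873609, f(5.060000) = 100.354216 (opposite signs)
step 1: m = 3.685000, f(m) = 20.839444 > 0 → root in [2.310000, 3.685000]
step 2: m = 2.997500, f(m) = -2.267444 < 0 → root in [2.997500, 3.685000]
Midpoint of [2.997500, 3.685000] = 3.341250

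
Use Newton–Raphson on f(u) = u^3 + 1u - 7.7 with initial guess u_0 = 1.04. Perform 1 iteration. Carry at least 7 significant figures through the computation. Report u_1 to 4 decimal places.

2.3440

Newton update: u ← u − f(u)/f'(u).
f'(u) = 3u^2 + 1
u_0 = 1.040000: f = -5.535136, f' = 4.244800 → u_1 = 1.040000 - (-5.535136)/(4.244800) = 2.343980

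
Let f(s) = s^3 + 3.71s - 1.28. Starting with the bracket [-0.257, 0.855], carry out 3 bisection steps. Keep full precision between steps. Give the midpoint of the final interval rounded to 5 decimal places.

0.36850

f(-0.257000) = -2.250445, f(0.855000) = 2.517076 (opposite signs)
step 1: m = 0.299000, f(m) = -0.143979 < 0 → root in [0.299000, 0.855000]
step 2: m = 0.577000, f(m) = 1.052770 > 0 → root in [0.299000, 0.577000]
step 3: m = 0.438000, f(m) = 0.429008 > 0 → root in [0.299000, 0.438000]
Midpoint of [0.299000, 0.438000] = 0.368500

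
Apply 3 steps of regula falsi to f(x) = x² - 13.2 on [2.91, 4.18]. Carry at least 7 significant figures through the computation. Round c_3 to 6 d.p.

f(2.910000) = -4.731900, f(4.180000) = 4.272400
step 1: c = 3.577405, f(c) = -0.402175 < 0 → new bracket [3.577405, 4.180000]
step 2: c = 3.629249, f(c) = -0.028553 < 0 → new bracket [3.629249, 4.180000]
step 3: c = 3.632905, f(c) = -0.002000 < 0 → new bracket [3.632905, 4.180000]

3.632905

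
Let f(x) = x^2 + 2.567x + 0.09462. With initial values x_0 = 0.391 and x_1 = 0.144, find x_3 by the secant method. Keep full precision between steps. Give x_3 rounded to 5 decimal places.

Secant update: x_(k+1) = x_k − f(x_k)·(x_k − x_(k-1))/(f(x_k) − f(x_(k-1))).
f(x_0) = 1.251198, f(x_1) = 0.485004
x_2 = 0.144000 - (0.485004)·(0.144000 - 0.391000)/(0.485004 - (1.251198)) = -0.012352; f(x_2) = 0.063065
x_3 = -0.012352 - (0.063065)·(-0.012352 - 0.144000)/(0.063065 - (0.485004)) = -0.035721; f(x_3) = 0.004200

-0.03572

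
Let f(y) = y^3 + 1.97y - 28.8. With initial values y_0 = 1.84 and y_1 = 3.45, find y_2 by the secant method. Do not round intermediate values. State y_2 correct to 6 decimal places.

2.642576

f(y_0) = -18.945696, f(y_1) = 19.060125
y_2 = 3.450000 - (19.060125)·(3.450000 - 1.840000)/(19.060125 - (-18.945696)) = 2.642576; f(y_2) = -5.140461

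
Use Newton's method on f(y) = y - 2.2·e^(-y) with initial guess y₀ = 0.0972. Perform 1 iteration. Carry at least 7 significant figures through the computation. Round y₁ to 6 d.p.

f'(y) = 1 + 2.2·e^(-y)
y_0 = 0.097200: f = -1.899024, f' = 2.996224 → y_1 = 0.097200 - (-1.899024)/(2.996224) = 0.731006

0.731006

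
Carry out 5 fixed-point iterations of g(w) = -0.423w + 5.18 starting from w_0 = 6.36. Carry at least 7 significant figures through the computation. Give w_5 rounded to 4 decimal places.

w_1 = g(6.360000) = 2.489720
w_2 = g(2.489720) = 4.126848
w_3 = g(4.126848) = 3.434343
w_4 = g(3.434343) = 3.727273
w_5 = g(3.727273) = 3.603364

3.6034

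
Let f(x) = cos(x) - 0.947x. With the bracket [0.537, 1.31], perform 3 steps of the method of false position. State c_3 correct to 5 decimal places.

f(0.537000) = 0.350708, f(1.310000) = -0.982720
step 1: c = 0.740309, f(c) = 0.037188 > 0 → new bracket [0.740309, 1.310000]
step 2: c = 0.761081, f(c) = 0.003347 > 0 → new bracket [0.761081, 1.310000]
step 3: c = 0.762944, f(c) = 0.000296 > 0 → new bracket [0.762944, 1.310000]

0.76294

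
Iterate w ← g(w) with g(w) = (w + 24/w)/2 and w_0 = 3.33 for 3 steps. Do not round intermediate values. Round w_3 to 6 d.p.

w_1 = g(3.330000) = 5.268604
w_2 = g(5.268604) = 4.911945
w_3 = g(4.911945) = 4.898997

4.898997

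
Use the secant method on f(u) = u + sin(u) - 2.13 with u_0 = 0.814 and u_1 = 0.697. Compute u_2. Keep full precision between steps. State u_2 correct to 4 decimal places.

f(u_0) = -0.588961, f(u_1) = -0.791080
u_2 = 0.697000 - (-0.791080)·(0.697000 - 0.814000)/(-0.791080 - (-0.588961)) = 1.154930; f(u_2) = -0.060304

1.1549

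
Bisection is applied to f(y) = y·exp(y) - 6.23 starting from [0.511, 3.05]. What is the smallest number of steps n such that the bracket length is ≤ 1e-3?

12

Initial width b − a = 3.05 − 0.511 = 2.539000.
After n steps the width is (b−a)/2^n; need (b−a)/2^n ≤ 1e-3.
So n ≥ log₂(2.539000/1e-3) = log₂(2539.0000) ≈ 11.3100.
Hence n = 12.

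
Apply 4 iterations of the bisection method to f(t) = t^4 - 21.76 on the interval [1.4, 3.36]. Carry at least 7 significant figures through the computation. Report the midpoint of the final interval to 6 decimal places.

2.196250

f(1.400000) = -17.918400, f(3.360000) = 105.695068 (opposite signs)
step 1: m = 2.380000, f(m) = 10.325427 > 0 → root in [1.400000, 2.380000]
step 2: m = 1.890000, f(m) = -9.000102 < 0 → root in [1.890000, 2.380000]
step 3: m = 2.135000, f(m) = -0.982585 < 0 → root in [2.135000, 2.380000]
step 4: m = 2.257500, f(m) = 4.212337 > 0 → root in [2.135000, 2.257500]
Midpoint of [2.135000, 2.257500] = 2.196250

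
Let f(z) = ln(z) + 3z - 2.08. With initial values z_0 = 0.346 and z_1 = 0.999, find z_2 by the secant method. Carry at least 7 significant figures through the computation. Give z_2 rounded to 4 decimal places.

f(z_0) = -2.103317, f(z_1) = 0.915999
z_2 = 0.999000 - (0.915999)·(0.999000 - 0.346000)/(0.915999 - (-2.103317)) = 0.800893; f(z_2) = 0.100651

0.8009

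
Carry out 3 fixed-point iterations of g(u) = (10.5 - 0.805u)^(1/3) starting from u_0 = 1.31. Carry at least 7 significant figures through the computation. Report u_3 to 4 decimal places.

u_1 = g(1.310000) = 2.113850
u_2 = g(2.113850) = 2.064431
u_3 = g(2.064431) = 2.067538

2.0675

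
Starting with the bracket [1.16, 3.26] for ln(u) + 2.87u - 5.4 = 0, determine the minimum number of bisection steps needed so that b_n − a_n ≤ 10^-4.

15

Initial width b − a = 3.26 − 1.16 = 2.100000.
After n steps the width is (b−a)/2^n; need (b−a)/2^n ≤ 10^-4.
So n ≥ log₂(2.100000/10^-4) = log₂(21000.0000) ≈ 14.3581.
Hence n = 15.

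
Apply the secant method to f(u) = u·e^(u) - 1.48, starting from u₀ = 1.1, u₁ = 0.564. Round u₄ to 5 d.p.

f(u_0) = 1.824583, f(u_1) = -0.488663
u_2 = 0.564000 - (-0.488663)·(0.564000 - 1.100000)/(-0.488663 - (1.824583)) = 0.677228; f(u_2) = -0.146936
u_3 = 0.677228 - (-0.146936)·(0.677228 - 0.564000)/(-0.146936 - (-0.488663)) = 0.725913; f(u_3) = 0.020186
u_4 = 0.725913 - (0.020186)·(0.725913 - 0.677228)/(0.020186 - (-0.146936)) = 0.720033; f(u_4) = -0.000692

0.72003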